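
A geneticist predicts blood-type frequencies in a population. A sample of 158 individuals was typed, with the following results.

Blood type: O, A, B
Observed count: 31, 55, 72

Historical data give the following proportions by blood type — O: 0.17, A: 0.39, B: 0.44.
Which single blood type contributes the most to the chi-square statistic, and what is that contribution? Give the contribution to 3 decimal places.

A, 0.711

Expected counts E_i = n·p_i: 158×0.17 = 26.86, 158×0.39 = 61.62, 158×0.44 = 69.52.
χ² = (31−26.86)²/26.86 + (55−61.62)²/61.62 + (72−69.52)²/69.52
   = 0.6381 + 0.7112 + 0.0885
The largest term is for A: 0.711.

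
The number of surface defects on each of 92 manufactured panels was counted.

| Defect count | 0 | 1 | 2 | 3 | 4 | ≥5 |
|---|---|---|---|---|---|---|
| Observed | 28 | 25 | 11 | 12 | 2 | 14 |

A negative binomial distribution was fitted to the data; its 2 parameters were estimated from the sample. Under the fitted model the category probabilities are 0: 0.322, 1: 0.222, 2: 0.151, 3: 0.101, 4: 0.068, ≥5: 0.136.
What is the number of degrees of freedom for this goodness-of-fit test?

There are k = 6 categories and 2 parameters estimated from the data, so df = 6 − 1 − 2 = 3.

3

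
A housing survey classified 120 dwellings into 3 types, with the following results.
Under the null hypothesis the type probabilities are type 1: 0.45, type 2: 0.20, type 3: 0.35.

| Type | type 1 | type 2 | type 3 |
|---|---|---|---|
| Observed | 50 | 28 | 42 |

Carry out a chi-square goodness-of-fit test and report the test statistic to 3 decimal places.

Expected counts E_i = n·p_i: 120×0.45 = 54, 120×0.20 = 24, 120×0.35 = 42.
χ² = (50−54)²/54 + (28−24)²/24 + (42−42)²/42
   = 0.2963 + 0.6667 + 0.0000
Sum = 0.963

0.963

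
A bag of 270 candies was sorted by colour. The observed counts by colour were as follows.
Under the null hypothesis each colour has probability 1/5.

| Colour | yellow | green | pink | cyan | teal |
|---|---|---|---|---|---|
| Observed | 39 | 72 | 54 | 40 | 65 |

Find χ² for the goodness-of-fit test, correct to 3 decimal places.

16.037

Under H₀ each category has probability 1/5, so each expected count is 270/5 = 54.
χ² = (39−54)²/54 + (72−54)²/54 + (54−54)²/54 + (40−54)²/54 + (65−54)²/54
   = 4.1667 + 6.0000 + 0.0000 + 3.6296 + 2.2407
Sum = 16.037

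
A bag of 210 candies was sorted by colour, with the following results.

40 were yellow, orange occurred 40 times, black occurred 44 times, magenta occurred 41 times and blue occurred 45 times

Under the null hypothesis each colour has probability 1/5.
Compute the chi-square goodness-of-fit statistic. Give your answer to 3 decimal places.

0.524

Expected count for each of the 5 categories: 210/5 = 42.
cat          O        E   (O−E)²/E
yellow      40       42     0.0952
orange      40       42     0.0952
black       44       42     0.0952
magenta     41       42     0.0238
blue        45       42     0.2143
Sum = 0.524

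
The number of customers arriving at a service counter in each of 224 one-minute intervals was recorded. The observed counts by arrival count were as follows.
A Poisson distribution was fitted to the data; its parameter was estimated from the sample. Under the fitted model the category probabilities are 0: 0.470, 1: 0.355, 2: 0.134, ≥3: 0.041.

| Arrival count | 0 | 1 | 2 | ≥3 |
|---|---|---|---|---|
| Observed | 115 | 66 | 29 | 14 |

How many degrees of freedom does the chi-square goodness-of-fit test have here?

There are k = 4 categories and 1 parameter estimated from the data, so df = 4 − 1 − 1 = 2.

2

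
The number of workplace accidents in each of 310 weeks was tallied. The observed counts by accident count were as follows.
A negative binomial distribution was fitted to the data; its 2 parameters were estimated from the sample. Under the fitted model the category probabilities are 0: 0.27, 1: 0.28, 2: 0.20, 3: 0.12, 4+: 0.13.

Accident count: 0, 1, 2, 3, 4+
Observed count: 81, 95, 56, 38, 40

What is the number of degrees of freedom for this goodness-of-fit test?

2

There are k = 5 categories and 2 parameters estimated from the data, so df = 5 − 1 − 2 = 2.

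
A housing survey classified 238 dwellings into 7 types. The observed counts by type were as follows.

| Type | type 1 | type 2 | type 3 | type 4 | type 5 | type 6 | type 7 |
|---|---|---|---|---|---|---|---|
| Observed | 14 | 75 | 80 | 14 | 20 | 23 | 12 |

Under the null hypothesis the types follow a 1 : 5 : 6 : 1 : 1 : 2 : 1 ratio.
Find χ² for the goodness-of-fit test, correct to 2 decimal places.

Ratio total = 17. Expected counts: 238×1/17 = 14, 238×5/17 = 70, 238×6/17 = 84, 238×1/17 = 14, 238×1/17 = 14, 238×2/17 = 28, 238×1/17 = 14.
type 1: (14 − 14)²/14 = 0/14 = 0.000
type 2: (75 − 70)²/70 = 25/70 = 0.357
type 3: (80 − 84)²/84 = 16/84 = 0.190
type 4: (14 − 14)²/14 = 0/14 = 0.000
type 5: (20 − 14)²/14 = 36/14 = 2.571
type 6: (23 − 28)²/28 = 25/28 = 0.893
type 7: (12 − 14)²/14 = 4/14 = 0.286
Sum = 4.30

4.30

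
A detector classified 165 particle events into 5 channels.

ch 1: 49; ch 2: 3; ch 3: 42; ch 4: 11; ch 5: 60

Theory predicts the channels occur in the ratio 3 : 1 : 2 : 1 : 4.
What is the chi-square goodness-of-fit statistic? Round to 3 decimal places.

Ratio total = 11. Expected counts: 165×3/11 = 45, 165×1/11 = 15, 165×2/11 = 30, 165×1/11 = 15, 165×4/11 = 60.
χ² = (49−45)²/45 + (3−15)²/15 + (42−30)²/30 + (11−15)²/15 + (60−60)²/60
   = 0.3556 + 9.6000 + 4.8000 + 1.0667 + 0.0000
Sum = 15.822

15.822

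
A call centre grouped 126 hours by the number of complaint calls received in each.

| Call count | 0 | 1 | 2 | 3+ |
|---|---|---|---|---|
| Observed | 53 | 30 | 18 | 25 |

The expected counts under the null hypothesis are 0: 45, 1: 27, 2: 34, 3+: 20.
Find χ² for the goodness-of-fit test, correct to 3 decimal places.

10.535

χ² = (53−45)²/45 + (30−27)²/27 + (18−34)²/34 + (25−20)²/20
   = 1.4222 + 0.3333 + 7.5294 + 1.2500
Sum = 10.535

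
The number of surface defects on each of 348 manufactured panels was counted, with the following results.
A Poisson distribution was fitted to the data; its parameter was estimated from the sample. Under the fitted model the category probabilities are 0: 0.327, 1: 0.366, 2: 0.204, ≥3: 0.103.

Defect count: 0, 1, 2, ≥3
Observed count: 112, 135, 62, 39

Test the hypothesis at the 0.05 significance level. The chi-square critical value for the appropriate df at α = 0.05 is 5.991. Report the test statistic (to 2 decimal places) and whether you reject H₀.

Expected counts E_i = n·p_i: 348×0.327 = 113.796, 348×0.366 = 127.368, 348×0.204 = 70.992, 348×0.103 = 35.844.
0: (112 − 113.796)²/113.796 = 3.225616/113.796 = 0.028
1: (135 − 127.368)²/127.368 = 58.247424/127.368 = 0.457
2: (62 − 70.992)²/70.992 = 80.856064/70.992 = 1.139
≥3: (39 − 35.844)²/35.844 = 9.960336/35.844 = 0.278
Sum = 1.90
df = 2. Since 1.90 < 5.991, we do not reject H₀.

1.90; do not reject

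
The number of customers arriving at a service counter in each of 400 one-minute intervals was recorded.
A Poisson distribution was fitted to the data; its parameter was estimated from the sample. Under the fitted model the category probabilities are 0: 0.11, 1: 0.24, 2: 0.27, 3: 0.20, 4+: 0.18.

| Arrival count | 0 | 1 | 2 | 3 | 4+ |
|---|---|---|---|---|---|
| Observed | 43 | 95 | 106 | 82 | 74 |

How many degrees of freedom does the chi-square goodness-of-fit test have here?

There are k = 5 categories and 1 parameter estimated from the data, so df = 5 − 1 − 1 = 3.

3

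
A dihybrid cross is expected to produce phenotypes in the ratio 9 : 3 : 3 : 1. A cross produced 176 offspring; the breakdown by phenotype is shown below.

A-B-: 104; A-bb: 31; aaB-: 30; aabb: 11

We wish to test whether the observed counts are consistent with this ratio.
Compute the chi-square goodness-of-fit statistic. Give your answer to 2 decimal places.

0.65

Ratio total = 16. Expected counts: 176×9/16 = 99, 176×3/16 = 33, 176×3/16 = 33, 176×1/16 = 11.
cat         O        E   (O−E)²/E
A-B-      104       99      0.253
A-bb       31       33      0.121
aaB-       30       33      0.273
aabb       11       11      0.000
Sum = 0.65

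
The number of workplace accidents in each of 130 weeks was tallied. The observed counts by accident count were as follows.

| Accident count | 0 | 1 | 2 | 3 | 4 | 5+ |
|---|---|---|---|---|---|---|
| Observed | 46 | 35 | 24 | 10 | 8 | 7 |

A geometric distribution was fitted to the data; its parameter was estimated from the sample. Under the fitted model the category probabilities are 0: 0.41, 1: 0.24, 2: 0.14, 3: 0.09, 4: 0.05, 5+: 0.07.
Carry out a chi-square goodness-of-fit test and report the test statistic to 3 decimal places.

Expected counts E_i = n·p_i: 130×0.41 = 53.3, 130×0.24 = 31.2, 130×0.14 = 18.2, 130×0.09 = 11.7, 130×0.05 = 6.5, 130×0.07 = 9.1.
χ² = (46−53.3)²/53.3 + (35−31.2)²/31.2 + (24−18.2)²/18.2 + (10−11.7)²/11.7 + (8−6.5)²/6.5 + (7−9.1)²/9.1
   = 0.9998 + 0.4628 + 1.8484 + 0.2470 + 0.3462 + 0.4846
Sum = 4.389

4.389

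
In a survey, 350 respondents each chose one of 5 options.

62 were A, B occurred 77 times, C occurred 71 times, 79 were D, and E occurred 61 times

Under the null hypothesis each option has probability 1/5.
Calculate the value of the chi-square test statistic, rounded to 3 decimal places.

Expected count for each of the 5 categories: 350/5 = 70.
A: (62 − 70)²/70 = 64/70 = 0.9143
B: (77 − 70)²/70 = 49/70 = 0.7000
C: (71 − 70)²/70 = 1/70 = 0.0143
D: (79 − 70)²/70 = 81/70 = 1.1571
E: (61 − 70)²/70 = 81/70 = 1.1571
Sum = 3.943

3.943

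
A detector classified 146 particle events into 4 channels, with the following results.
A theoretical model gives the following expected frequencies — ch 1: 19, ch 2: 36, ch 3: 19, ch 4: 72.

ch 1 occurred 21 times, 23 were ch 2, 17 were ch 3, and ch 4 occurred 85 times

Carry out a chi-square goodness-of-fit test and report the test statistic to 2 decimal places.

cat         O        E   (O−E)²/E
ch 1       21       19      0.211
ch 2       23       36      4.694
ch 3       17       19      0.211
ch 4       85       72      2.347
Sum = 7.46

7.46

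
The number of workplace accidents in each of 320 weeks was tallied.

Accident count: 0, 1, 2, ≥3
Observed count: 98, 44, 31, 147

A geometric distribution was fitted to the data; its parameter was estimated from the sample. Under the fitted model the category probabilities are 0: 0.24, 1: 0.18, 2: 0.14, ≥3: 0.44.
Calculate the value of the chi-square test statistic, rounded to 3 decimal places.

13.587

Expected counts E_i = n·p_i: 320×0.24 = 76.8, 320×0.18 = 57.6, 320×0.14 = 44.8, 320×0.44 = 140.8.
0: (98 − 76.8)²/76.8 = 449.44/76.8 = 5.8521
1: (44 − 57.6)²/57.6 = 184.96/57.6 = 3.2111
2: (31 − 44.8)²/44.8 = 190.44/44.8 = 4.2509
≥3: (147 − 140.8)²/140.8 = 38.44/140.8 = 0.2730
Sum = 13.587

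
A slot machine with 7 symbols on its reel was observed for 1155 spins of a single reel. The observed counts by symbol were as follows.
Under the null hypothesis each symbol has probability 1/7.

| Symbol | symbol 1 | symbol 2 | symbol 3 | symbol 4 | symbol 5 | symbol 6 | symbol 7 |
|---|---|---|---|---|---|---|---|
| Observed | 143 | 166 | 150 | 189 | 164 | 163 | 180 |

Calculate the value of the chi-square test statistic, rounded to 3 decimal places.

9.188

Under H₀ each category has probability 1/7, so each expected count is 1155/7 = 165.
symbol 1: (143 − 165)²/165 = 484/165 = 2.9333
symbol 2: (166 − 165)²/165 = 1/165 = 0.0061
symbol 3: (150 − 165)²/165 = 225/165 = 1.3636
symbol 4: (189 − 165)²/165 = 576/165 = 3.4909
symbol 5: (164 − 165)²/165 = 1/165 = 0.0061
symbol 6: (163 − 165)²/165 = 4/165 = 0.0242
symbol 7: (180 − 165)²/165 = 225/165 = 1.3636
Sum = 9.188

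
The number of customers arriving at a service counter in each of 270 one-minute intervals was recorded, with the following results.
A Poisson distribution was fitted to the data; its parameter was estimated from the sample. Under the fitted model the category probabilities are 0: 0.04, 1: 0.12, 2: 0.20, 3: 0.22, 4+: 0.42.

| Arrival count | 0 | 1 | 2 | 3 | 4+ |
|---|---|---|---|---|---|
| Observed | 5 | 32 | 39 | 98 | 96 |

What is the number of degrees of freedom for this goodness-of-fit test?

3

There are k = 5 categories and 1 parameter estimated from the data, so df = 5 − 1 − 1 = 3.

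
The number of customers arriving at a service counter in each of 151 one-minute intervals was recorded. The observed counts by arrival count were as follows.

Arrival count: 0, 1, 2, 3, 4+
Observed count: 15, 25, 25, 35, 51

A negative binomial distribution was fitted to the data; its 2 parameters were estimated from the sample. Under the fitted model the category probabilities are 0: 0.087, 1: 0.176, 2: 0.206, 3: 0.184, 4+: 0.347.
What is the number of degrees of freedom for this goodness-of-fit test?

2

There are k = 5 categories and 2 parameters estimated from the data, so df = 5 − 1 − 2 = 2.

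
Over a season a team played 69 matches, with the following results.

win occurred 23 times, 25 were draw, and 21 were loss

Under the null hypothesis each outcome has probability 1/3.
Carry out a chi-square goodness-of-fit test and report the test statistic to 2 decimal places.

0.35

Under H₀ each category has probability 1/3, so each expected count is 69/3 = 23.
χ² = (23−23)²/23 + (25−23)²/23 + (21−23)²/23
   = 0.000 + 0.174 + 0.174
Sum = 0.35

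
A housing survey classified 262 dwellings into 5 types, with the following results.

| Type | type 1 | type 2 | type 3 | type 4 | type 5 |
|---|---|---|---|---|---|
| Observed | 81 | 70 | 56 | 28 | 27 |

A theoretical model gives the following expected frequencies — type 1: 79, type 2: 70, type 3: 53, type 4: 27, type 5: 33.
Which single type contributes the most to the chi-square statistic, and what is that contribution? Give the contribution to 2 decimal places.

type 5, 1.09

cat         O        E   (O−E)²/E
type 1     81       79      0.051
type 2     70       70      0.000
type 3     56       53      0.170
type 4     28       27      0.037
type 5     27       33      1.091
The largest term is for type 5: 1.09.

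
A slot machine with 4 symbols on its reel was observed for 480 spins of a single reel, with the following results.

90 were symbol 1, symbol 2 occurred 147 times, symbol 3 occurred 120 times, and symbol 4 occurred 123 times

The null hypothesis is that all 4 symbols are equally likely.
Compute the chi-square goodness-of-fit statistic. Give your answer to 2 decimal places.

13.65

Expected count for each of the 4 categories: 480/4 = 120.
symbol 1: (90 − 120)²/120 = 900/120 = 7.500
symbol 2: (147 − 120)²/120 = 729/120 = 6.075
symbol 3: (120 − 120)²/120 = 0/120 = 0.000
symbol 4: (123 − 120)²/120 = 9/120 = 0.075
Sum = 13.65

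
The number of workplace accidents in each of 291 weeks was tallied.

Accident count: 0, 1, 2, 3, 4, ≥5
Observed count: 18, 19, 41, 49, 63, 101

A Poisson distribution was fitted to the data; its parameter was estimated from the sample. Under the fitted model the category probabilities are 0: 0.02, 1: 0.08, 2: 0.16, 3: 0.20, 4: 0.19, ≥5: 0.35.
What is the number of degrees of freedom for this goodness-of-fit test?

4

There are k = 6 categories and 1 parameter estimated from the data, so df = 6 − 1 − 1 = 4.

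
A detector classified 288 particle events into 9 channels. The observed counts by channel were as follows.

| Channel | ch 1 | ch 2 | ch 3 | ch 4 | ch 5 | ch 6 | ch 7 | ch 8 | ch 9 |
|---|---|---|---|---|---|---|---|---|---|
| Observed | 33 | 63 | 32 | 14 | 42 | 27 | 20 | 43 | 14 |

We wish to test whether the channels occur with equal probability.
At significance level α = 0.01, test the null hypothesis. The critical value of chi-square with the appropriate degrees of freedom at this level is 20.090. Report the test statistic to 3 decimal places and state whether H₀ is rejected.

62.500; reject

Under H₀ each category has probability 1/9, so each expected count is 288/9 = 32.
ch 1: (33 − 32)²/32 = 1/32 = 0.0313
ch 2: (63 − 32)²/32 = 961/32 = 30.0313
ch 3: (32 − 32)²/32 = 0/32 = 0.0000
ch 4: (14 − 32)²/32 = 324/32 = 10.1250
ch 5: (42 − 32)²/32 = 100/32 = 3.1250
ch 6: (27 − 32)²/32 = 25/32 = 0.7813
ch 7: (20 − 32)²/32 = 144/32 = 4.5000
ch 8: (43 − 32)²/32 = 121/32 = 3.7813
ch 9: (14 − 32)²/32 = 324/32 = 10.1250
Sum = 62.500
df = 8. Since 62.500 > 20.090, we reject H₀.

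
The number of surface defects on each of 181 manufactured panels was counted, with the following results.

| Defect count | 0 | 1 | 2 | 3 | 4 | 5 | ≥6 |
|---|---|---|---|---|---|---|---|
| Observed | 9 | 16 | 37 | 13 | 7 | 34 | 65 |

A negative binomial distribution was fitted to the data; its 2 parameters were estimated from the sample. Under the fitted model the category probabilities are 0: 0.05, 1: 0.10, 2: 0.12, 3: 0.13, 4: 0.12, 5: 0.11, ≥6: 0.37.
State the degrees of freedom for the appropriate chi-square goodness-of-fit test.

4

There are k = 7 categories and 2 parameters estimated from the data, so df = 7 − 1 − 2 = 4.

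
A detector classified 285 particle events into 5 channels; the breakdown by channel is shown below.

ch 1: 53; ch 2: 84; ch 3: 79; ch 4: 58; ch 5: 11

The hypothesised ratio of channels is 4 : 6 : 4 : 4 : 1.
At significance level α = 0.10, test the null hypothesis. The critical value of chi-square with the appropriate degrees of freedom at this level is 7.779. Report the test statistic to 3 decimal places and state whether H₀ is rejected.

8.367; reject

Ratio total = 19. Expected counts: 285×4/19 = 60, 285×6/19 = 90, 285×4/19 = 60, 285×4/19 = 60, 285×1/19 = 15.
ch 1: (53 − 60)²/60 = 49/60 = 0.8167
ch 2: (84 − 90)²/90 = 36/90 = 0.4000
ch 3: (79 − 60)²/60 = 361/60 = 6.0167
ch 4: (58 − 60)²/60 = 4/60 = 0.0667
ch 5: (11 − 15)²/15 = 16/15 = 1.0667
Sum = 8.367
df = 4. Since 8.367 > 7.779, we reject H₀.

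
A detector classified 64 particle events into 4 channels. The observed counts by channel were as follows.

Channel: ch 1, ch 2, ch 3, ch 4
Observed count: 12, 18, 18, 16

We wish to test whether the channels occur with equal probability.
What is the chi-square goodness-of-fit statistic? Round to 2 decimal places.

Expected count for each of the 4 categories: 64/4 = 16.
ch 1: (12 − 16)²/16 = 16/16 = 1.000
ch 2: (18 − 16)²/16 = 4/16 = 0.250
ch 3: (18 − 16)²/16 = 4/16 = 0.250
ch 4: (16 − 16)²/16 = 0/16 = 0.000
Sum = 1.50

1.50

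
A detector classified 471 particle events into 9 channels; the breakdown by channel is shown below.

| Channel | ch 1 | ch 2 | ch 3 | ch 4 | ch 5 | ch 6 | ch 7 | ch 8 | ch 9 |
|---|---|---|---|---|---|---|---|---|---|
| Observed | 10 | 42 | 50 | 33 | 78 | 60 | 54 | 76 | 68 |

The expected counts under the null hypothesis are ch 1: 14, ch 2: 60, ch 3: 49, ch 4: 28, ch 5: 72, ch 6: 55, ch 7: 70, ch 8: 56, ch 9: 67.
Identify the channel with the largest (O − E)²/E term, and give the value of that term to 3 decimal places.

χ² = (10−14)²/14 + (42−60)²/60 + (50−49)²/49 + (33−28)²/28 + (78−72)²/72 + (60−55)²/55 + (54−70)²/70 + (76−56)²/56 + (68−67)²/67
   = 1.1429 + 5.4000 + 0.0204 + 0.8929 + 0.5000 + 0.4545 + 3.6571 + 7.1429 + 0.0149
The largest term is for ch 8: 7.143.

ch 8, 7.143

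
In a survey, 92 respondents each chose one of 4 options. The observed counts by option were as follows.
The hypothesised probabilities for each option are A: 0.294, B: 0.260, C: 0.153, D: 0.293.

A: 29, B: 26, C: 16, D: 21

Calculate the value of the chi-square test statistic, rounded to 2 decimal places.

1.90

Expected counts E_i = n·p_i: 92×0.294 = 27.048, 92×0.260 = 23.92, 92×0.153 = 14.076, 92×0.293 = 26.956.
A: (29 − 27.048)²/27.048 = 3.810304/27.048 = 0.141
B: (26 − 23.92)²/23.92 = 4.3264/23.92 = 0.181
C: (16 − 14.076)²/14.076 = 3.701776/14.076 = 0.263
D: (21 − 26.956)²/26.956 = 35.473936/26.956 = 1.316
Sum = 1.90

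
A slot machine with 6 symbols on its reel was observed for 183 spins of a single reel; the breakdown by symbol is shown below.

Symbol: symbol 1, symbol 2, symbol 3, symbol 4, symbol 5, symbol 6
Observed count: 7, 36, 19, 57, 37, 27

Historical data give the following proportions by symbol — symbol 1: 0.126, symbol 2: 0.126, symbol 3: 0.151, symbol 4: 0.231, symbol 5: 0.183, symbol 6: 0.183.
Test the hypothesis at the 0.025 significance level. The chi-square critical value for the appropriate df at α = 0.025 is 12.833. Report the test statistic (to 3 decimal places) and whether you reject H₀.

27.900; reject

Expected counts E_i = n·p_i: 183×0.126 = 23.058, 183×0.126 = 23.058, 183×0.151 = 27.633, 183×0.231 = 42.273, 183×0.183 = 33.489, 183×0.183 = 33.489.
χ² = (7−23.058)²/23.058 + (36−23.058)²/23.058 + (19−27.633)²/27.633 + (57−42.273)²/42.273 + (37−33.489)²/33.489 + (27−33.489)²/33.489
   = 11.1831 + 7.2641 + 2.6971 + 5.1306 + 0.3681 + 1.2573
Sum = 27.900
df = 5. Since 27.900 > 12.833, we reject H₀.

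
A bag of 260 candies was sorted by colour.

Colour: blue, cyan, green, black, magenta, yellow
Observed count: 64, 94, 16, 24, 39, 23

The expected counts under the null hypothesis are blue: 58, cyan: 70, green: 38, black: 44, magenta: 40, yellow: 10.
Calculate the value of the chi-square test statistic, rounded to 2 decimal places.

χ² = (64−58)²/58 + (94−70)²/70 + (16−38)²/38 + (24−44)²/44 + (39−40)²/40 + (23−10)²/10
   = 0.621 + 8.229 + 12.737 + 9.091 + 0.025 + 16.900
Sum = 47.60

47.60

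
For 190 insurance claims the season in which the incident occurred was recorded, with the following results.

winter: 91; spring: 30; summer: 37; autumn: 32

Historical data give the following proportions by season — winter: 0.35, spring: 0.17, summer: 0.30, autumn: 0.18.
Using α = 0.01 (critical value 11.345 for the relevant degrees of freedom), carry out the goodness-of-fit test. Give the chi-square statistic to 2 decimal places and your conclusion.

16.35; reject

Expected counts E_i = n·p_i: 190×0.35 = 66.5, 190×0.17 = 32.3, 190×0.30 = 57, 190×0.18 = 34.2.
winter: (91 − 66.5)²/66.5 = 600.25/66.5 = 9.026
spring: (30 − 32.3)²/32.3 = 5.29/32.3 = 0.164
summer: (37 − 57)²/57 = 400/57 = 7.018
autumn: (32 − 34.2)²/34.2 = 4.84/34.2 = 0.142
Sum = 16.35
df = 3. Since 16.35 > 11.345, we reject H₀.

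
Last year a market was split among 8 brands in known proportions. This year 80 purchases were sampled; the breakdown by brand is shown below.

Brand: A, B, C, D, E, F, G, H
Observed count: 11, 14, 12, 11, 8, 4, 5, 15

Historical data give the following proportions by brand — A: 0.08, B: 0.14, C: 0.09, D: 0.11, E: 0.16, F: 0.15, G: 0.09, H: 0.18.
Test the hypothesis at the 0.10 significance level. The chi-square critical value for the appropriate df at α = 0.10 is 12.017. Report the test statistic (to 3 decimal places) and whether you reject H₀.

Expected counts E_i = n·p_i: 80×0.08 = 6.4, 80×0.14 = 11.2, 80×0.09 = 7.2, 80×0.11 = 8.8, 80×0.16 = 12.8, 80×0.15 = 12, 80×0.09 = 7.2, 80×0.18 = 14.4.
cat         O        E   (O−E)²/E
A          11      6.4     3.3063
B          14     11.2     0.7000
C          12      7.2     3.2000
D          11      8.8     0.5500
E           8     12.8     1.8000
F           4       12     5.3333
G           5      7.2     0.6722
H          15     14.4     0.0250
Sum = 15.587
df = 7. Since 15.587 > 12.017, we reject H₀.

15.587; reject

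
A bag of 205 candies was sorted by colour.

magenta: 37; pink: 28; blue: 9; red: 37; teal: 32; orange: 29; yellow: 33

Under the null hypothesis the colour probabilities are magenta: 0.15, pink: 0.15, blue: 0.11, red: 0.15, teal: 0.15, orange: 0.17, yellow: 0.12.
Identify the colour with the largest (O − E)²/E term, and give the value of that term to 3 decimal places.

Expected counts E_i = n·p_i: 205×0.15 = 30.75, 205×0.15 = 30.75, 205×0.11 = 22.55, 205×0.15 = 30.75, 205×0.15 = 30.75, 205×0.17 = 34.85, 205×0.12 = 24.6.
χ² = (37−30.75)²/30.75 + (28−30.75)²/30.75 + (9−22.55)²/22.55 + (37−30.75)²/30.75 + (32−30.75)²/30.75 + (29−34.85)²/34.85 + (33−24.6)²/24.6
   = 1.2703 + 0.2459 + 8.1420 + 1.2703 + 0.0508 + 0.9820 + 2.8683
The largest term is for blue: 8.142.

blue, 8.142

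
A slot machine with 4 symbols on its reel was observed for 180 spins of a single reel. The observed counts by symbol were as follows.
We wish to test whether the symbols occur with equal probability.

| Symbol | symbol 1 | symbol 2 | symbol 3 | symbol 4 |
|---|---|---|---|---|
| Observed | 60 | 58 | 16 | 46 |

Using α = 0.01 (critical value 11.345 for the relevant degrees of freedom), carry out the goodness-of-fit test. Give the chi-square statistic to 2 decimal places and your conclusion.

Under H₀ each category has probability 1/4, so each expected count is 180/4 = 45.
symbol 1: (60 − 45)²/45 = 225/45 = 5.000
symbol 2: (58 − 45)²/45 = 169/45 = 3.756
symbol 3: (16 − 45)²/45 = 841/45 = 18.689
symbol 4: (46 − 45)²/45 = 1/45 = 0.022
Sum = 27.47
df = 3. Since 27.47 > 11.345, we reject H₀.

27.47; reject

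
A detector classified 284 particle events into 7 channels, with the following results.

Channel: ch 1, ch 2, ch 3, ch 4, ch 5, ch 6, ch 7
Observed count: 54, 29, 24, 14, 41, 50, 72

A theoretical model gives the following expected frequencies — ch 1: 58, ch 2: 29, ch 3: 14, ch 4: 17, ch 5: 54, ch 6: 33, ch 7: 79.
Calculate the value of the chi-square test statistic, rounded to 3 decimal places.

20.456

χ² = (54−58)²/58 + (29−29)²/29 + (24−14)²/14 + (14−17)²/17 + (41−54)²/54 + (50−33)²/33 + (72−79)²/79
   = 0.2759 + 0.0000 + 7.1429 + 0.5294 + 3.1296 + 8.7576 + 0.6203
Sum = 20.456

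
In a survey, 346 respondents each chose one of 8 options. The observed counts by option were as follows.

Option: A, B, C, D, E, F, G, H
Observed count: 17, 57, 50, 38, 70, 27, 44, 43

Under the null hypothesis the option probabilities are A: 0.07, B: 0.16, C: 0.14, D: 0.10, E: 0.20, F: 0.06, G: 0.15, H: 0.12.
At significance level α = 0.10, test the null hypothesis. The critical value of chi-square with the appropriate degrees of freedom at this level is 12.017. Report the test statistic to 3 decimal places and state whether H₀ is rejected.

Expected counts E_i = n·p_i: 346×0.07 = 24.22, 346×0.16 = 55.36, 346×0.14 = 48.44, 346×0.10 = 34.6, 346×0.20 = 69.2, 346×0.06 = 20.76, 346×0.15 = 51.9, 346×0.12 = 41.52.
cat         O        E   (O−E)²/E
A          17    24.22     2.1523
B          57    55.36     0.0486
C          50    48.44     0.0502
D          38     34.6     0.3341
E          70     69.2     0.0092
F          27    20.76     1.8756
G          44     51.9     1.2025
H          43    41.52     0.0528
Sum = 5.725
df = 7. Since 5.725 < 12.017, we do not reject H₀.

5.725; do not reject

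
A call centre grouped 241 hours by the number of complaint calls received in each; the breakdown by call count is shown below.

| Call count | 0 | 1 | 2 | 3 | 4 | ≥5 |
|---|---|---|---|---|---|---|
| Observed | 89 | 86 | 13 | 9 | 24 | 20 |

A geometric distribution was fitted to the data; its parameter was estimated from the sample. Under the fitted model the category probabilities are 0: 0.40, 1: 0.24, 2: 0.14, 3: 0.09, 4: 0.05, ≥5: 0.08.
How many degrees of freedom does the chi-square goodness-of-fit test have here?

There are k = 6 categories and 1 parameter estimated from the data, so df = 6 − 1 − 1 = 4.

4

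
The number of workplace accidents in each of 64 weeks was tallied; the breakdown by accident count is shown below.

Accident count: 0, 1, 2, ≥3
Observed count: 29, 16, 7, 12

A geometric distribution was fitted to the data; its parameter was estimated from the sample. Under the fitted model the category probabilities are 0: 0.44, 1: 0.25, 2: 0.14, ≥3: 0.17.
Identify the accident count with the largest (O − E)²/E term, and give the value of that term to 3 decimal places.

Expected counts E_i = n·p_i: 64×0.44 = 28.16, 64×0.25 = 16, 64×0.14 = 8.96, 64×0.17 = 10.88.
0: (29 − 28.16)²/28.16 = 0.7056/28.16 = 0.0251
1: (16 − 16)²/16 = 0/16 = 0.0000
2: (7 − 8.96)²/8.96 = 3.8416/8.96 = 0.4288
≥3: (12 − 10.88)²/10.88 = 1.2544/10.88 = 0.1153
The largest term is for 2: 0.429.

2, 0.429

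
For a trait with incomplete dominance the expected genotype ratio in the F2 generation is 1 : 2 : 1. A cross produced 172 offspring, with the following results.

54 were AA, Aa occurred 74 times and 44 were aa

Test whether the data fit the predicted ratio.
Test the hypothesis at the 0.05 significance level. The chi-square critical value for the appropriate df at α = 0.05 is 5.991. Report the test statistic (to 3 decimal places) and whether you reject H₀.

4.512; do not reject

Ratio total = 4. Expected counts: 172×1/4 = 43, 172×2/4 = 86, 172×1/4 = 43.
cat         O        E   (O−E)²/E
AA         54       43     2.8140
Aa         74       86     1.6744
aa         44       43     0.0233
Sum = 4.512
df = 2. Since 4.512 < 5.991, we do not reject H₀.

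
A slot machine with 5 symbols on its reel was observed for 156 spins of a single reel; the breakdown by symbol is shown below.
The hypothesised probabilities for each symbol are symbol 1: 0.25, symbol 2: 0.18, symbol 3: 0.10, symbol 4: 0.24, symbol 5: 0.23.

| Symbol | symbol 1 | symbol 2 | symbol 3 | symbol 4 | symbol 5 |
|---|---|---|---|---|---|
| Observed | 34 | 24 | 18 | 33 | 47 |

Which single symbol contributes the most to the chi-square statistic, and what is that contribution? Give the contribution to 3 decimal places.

symbol 5, 3.446

Expected counts E_i = n·p_i: 156×0.25 = 39, 156×0.18 = 28.08, 156×0.10 = 15.6, 156×0.24 = 37.44, 156×0.23 = 35.88.
symbol 1: (34 − 39)²/39 = 25/39 = 0.6410
symbol 2: (24 − 28.08)²/28.08 = 16.6464/28.08 = 0.5928
symbol 3: (18 − 15.6)²/15.6 = 5.76/15.6 = 0.3692
symbol 4: (33 − 37.44)²/37.44 = 19.7136/37.44 = 0.5265
symbol 5: (47 − 35.88)²/35.88 = 123.6544/35.88 = 3.4463
The largest term is for symbol 5: 3.446.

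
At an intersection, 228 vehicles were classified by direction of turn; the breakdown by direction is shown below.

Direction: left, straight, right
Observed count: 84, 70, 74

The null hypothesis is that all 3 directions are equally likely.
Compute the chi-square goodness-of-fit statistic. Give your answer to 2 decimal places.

Expected count for each of the 3 categories: 228/3 = 76.
left: (84 − 76)²/76 = 64/76 = 0.842
straight: (70 − 76)²/76 = 36/76 = 0.474
right: (74 − 76)²/76 = 4/76 = 0.053
Sum = 1.37

1.37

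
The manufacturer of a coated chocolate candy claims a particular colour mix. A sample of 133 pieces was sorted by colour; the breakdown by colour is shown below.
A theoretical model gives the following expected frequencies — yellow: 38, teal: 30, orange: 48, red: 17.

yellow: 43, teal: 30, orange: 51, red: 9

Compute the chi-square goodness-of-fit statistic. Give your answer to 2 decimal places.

yellow: (43 − 38)²/38 = 25/38 = 0.658
teal: (30 − 30)²/30 = 0/30 = 0.000
orange: (51 − 48)²/48 = 9/48 = 0.188
red: (9 − 17)²/17 = 64/17 = 3.765
Sum = 4.61

4.61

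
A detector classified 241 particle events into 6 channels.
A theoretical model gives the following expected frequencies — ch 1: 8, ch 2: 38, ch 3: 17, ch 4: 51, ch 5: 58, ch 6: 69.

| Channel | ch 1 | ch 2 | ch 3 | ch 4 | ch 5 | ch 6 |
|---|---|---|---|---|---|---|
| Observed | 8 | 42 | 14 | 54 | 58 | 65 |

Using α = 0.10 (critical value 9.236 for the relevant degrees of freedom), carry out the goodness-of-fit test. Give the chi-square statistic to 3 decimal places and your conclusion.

1.359; do not reject

cat         O        E   (O−E)²/E
ch 1        8        8     0.0000
ch 2       42       38     0.4211
ch 3       14       17     0.5294
ch 4       54       51     0.1765
ch 5       58       58     0.0000
ch 6       65       69     0.2319
Sum = 1.359
df = 5. Since 1.359 < 9.236, we do not reject H₀.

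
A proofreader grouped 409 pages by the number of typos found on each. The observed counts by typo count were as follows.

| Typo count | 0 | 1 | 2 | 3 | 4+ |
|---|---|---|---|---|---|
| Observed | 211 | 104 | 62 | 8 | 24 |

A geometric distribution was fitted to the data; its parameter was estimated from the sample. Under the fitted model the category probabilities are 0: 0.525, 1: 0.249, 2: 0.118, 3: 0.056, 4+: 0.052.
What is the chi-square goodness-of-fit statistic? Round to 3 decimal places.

Expected counts E_i = n·p_i: 409×0.525 = 214.725, 409×0.249 = 101.841, 409×0.118 = 48.262, 409×0.056 = 22.904, 409×0.052 = 21.268.
cat         O        E   (O−E)²/E
0         211  214.725     0.0646
1         104  101.841     0.0458
2          62   48.262     3.9106
3           8   22.904     9.6983
4+         24   21.268     0.3509
Sum = 14.070

14.070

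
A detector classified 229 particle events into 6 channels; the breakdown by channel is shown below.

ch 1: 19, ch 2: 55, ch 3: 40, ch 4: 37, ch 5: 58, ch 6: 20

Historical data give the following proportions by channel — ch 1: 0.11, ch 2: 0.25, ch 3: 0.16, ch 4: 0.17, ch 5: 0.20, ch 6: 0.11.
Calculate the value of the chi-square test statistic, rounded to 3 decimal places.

6.332

Expected counts E_i = n·p_i: 229×0.11 = 25.19, 229×0.25 = 57.25, 229×0.16 = 36.64, 229×0.17 = 38.93, 229×0.20 = 45.8, 229×0.11 = 25.19.
χ² = (19−25.19)²/25.19 + (55−57.25)²/57.25 + (40−36.64)²/36.64 + (37−38.93)²/38.93 + (58−45.8)²/45.8 + (20−25.19)²/25.19
   = 1.5211 + 0.0884 + 0.3081 + 0.0957 + 3.2498 + 1.0693
Sum = 6.332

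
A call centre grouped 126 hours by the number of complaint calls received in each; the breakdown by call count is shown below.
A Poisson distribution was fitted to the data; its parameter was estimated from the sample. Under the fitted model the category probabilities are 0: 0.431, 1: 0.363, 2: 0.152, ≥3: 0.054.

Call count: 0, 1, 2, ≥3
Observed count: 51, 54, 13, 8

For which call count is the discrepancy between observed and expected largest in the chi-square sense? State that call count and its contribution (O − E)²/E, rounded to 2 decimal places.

Expected counts E_i = n·p_i: 126×0.431 = 54.306, 126×0.363 = 45.738, 126×0.152 = 19.152, 126×0.054 = 6.804.
cat         O        E   (O−E)²/E
0          51   54.306      0.201
1          54   45.738      1.492
2          13   19.152      1.976
≥3          8    6.804      0.210
The largest term is for 2: 1.98.

2, 1.98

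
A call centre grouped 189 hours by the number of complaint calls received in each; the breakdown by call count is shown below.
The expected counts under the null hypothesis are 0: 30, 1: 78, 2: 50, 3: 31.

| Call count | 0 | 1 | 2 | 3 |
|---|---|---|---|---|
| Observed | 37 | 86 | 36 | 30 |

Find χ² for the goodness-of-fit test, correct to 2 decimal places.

χ² = (37−30)²/30 + (86−78)²/78 + (36−50)²/50 + (30−31)²/31
   = 1.633 + 0.821 + 3.920 + 0.032
Sum = 6.41

6.41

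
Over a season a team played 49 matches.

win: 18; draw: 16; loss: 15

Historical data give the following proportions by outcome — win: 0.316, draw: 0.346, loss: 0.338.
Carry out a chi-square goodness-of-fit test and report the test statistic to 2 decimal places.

Expected counts E_i = n·p_i: 49×0.316 = 15.484, 49×0.346 = 16.954, 49×0.338 = 16.562.
win: (18 − 15.484)²/15.484 = 6.330256/15.484 = 0.409
draw: (16 − 16.954)²/16.954 = 0.910116/16.954 = 0.054
loss: (15 − 16.562)²/16.562 = 2.439844/16.562 = 0.147
Sum = 0.61

0.61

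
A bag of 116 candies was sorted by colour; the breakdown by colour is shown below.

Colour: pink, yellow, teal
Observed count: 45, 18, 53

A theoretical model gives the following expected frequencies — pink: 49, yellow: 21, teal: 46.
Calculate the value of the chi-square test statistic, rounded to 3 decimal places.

1.820

cat         O        E   (O−E)²/E
pink       45       49     0.3265
yellow     18       21     0.4286
teal       53       46     1.0652
Sum = 1.820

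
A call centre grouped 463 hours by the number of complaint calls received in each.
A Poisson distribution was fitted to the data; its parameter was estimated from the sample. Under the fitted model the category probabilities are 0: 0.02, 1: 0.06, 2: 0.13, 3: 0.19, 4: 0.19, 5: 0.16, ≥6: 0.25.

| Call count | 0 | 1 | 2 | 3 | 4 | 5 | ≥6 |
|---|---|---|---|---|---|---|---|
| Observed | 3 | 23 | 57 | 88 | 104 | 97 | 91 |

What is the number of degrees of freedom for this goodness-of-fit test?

There are k = 7 categories and 1 parameter estimated from the data, so df = 7 − 1 − 1 = 5.

5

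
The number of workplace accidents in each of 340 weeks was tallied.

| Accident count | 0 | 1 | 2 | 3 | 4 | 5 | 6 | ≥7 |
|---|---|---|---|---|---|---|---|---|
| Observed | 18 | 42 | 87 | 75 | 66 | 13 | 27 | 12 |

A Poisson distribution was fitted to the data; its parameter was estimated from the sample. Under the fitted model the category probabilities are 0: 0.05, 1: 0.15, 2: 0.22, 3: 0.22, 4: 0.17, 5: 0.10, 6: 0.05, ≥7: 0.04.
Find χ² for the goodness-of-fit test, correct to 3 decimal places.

Expected counts E_i = n·p_i: 340×0.05 = 17, 340×0.15 = 51, 340×0.22 = 74.8, 340×0.22 = 74.8, 340×0.17 = 57.8, 340×0.10 = 34, 340×0.05 = 17, 340×0.04 = 13.6.
0: (18 − 17)²/17 = 1/17 = 0.0588
1: (42 − 51)²/51 = 81/51 = 1.5882
2: (87 − 74.8)²/74.8 = 148.84/74.8 = 1.9898
3: (75 − 74.8)²/74.8 = 0.04/74.8 = 0.0005
4: (66 − 57.8)²/57.8 = 67.24/57.8 = 1.1633
5: (13 − 34)²/34 = 441/34 = 12.9706
6: (27 − 17)²/17 = 100/17 = 5.8824
≥7: (12 − 13.6)²/13.6 = 2.56/13.6 = 0.1882
Sum = 23.842

23.842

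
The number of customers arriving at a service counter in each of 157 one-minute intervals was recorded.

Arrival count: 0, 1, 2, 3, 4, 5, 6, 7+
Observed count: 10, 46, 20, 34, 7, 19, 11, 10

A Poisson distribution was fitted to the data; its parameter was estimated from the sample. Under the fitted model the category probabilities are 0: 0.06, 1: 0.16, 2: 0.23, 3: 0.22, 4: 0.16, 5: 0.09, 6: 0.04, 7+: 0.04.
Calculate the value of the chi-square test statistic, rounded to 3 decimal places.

Expected counts E_i = n·p_i: 157×0.06 = 9.42, 157×0.16 = 25.12, 157×0.23 = 36.11, 157×0.22 = 34.54, 157×0.16 = 25.12, 157×0.09 = 14.13, 157×0.04 = 6.28, 157×0.04 = 6.28.
0: (10 − 9.42)²/9.42 = 0.3364/9.42 = 0.0357
1: (46 − 25.12)²/25.12 = 435.9744/25.12 = 17.3557
2: (20 − 36.11)²/36.11 = 259.5321/36.11 = 7.1873
3: (34 − 34.54)²/34.54 = 0.2916/34.54 = 0.0084
4: (7 − 25.12)²/25.12 = 328.3344/25.12 = 13.0706
5: (19 − 14.13)²/14.13 = 23.7169/14.13 = 1.6785
6: (11 − 6.28)²/6.28 = 22.2784/6.28 = 3.5475
7+: (10 − 6.28)²/6.28 = 13.8384/6.28 = 2.2036
Sum = 45.087

45.087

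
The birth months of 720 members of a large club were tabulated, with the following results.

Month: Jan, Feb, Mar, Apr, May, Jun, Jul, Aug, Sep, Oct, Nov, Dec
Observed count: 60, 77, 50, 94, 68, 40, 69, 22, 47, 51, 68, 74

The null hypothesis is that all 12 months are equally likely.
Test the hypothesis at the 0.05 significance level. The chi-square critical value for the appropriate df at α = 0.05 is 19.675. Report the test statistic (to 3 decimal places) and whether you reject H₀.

67.400; reject

Expected count for each of the 12 categories: 720/12 = 60.
χ² = (60−60)²/60 + (77−60)²/60 + (50−60)²/60 + (94−60)²/60 + (68−60)²/60 + (40−60)²/60 + (69−60)²/60 + (22−60)²/60 + (47−60)²/60 + (51−60)²/60 + (68−60)²/60 + (74−60)²/60
   = 0.0000 + 4.8167 + 1.6667 + 19.2667 + 1.0667 + 6.6667 + 1.3500 + 24.0667 + 2.8167 + 1.3500 + 1.0667 + 3.2667
Sum = 67.400
df = 11. Since 67.400 > 19.675, we reject H₀.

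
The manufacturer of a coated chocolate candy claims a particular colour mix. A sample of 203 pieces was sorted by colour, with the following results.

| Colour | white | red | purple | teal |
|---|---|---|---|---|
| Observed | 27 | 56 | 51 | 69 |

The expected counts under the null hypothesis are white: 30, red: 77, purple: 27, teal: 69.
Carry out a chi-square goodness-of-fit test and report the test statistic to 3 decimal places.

white: (27 − 30)²/30 = 9/30 = 0.3000
red: (56 − 77)²/77 = 441/77 = 5.7273
purple: (51 − 27)²/27 = 576/27 = 21.3333
teal: (69 − 69)²/69 = 0/69 = 0.0000
Sum = 27.361

27.361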